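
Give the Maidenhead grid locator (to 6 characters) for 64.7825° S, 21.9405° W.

HC95af

Shift to the Maidenhead origin (180°W, 90°S): lon 158.0595, lat 25.2175.
Field: lon ⌊158.0595/20⌋ = 7 → H; lat ⌊25.2175/10⌋ = 2 → C.
Square: lon ⌊18.0595/2⌋ = 9; lat ⌊5.2175/1⌋ = 5.
Subsquare: lon ⌊0.0595/0.0833333⌋ = 0 → a; lat ⌊0.2175/0.0416667⌋ = 5 → f.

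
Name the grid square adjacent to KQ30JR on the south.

KQ30jq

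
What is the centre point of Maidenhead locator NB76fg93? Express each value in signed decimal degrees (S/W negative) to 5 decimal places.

Field N=13, B=1: +13·20° lon, +1·10° lat → SW at lon 80°, lat -80°.
Square 7, 6: +7·2° lon, +6·1° lat → SW at lon 94°, lat -74°.
Subsquare f=5, g=6: +5·0.0833333° lon, +6·0.0416667° lat → SW at lon 94.4167°, lat -73.75°.
Extended square 9, 3: +9·0.00833333° lon, +3·0.00416667° lat → SW at lon 94.4917°, lat -73.7375°.
Cell spans 0.00833333° lon × 0.00416667° lat. Centre is SW corner plus half of each.
latitude -73.73542, longitude 94.49583.

-73.73542, 94.49583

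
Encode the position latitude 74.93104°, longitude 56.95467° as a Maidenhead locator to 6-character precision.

Add 180° to longitude and 90° to latitude: 236.9547, 164.9310.
Field: 236.9547/20 → 11 → L, 164.9310/10 → 16 → Q; chars LQ.
Square: 16.9547/2 → 8, 4.9310/1 → 4; chars 84.
Subsquare: 0.9547/0.0833333 → 11 → l, 0.9310/0.0416667 → 22 → w; chars lw.

LQ84lw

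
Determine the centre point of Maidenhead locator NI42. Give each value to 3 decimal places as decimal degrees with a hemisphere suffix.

7.500° S, 89.000° E

Field N=13, I=8: +13·20° lon, +8·10° lat → SW at lon 80°, lat -10°.
Square 4, 2: +4·2° lon, +2·1° lat → SW at lon 88°, lat -8°.
Cell spans 2° lon × 1° lat. Centre is SW corner plus half of each.
latitude 7.500° S, longitude 89.000° E.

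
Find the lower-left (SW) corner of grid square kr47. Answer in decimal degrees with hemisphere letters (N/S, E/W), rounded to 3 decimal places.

87.000° N, 28.000° E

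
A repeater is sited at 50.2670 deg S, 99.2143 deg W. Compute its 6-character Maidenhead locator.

ED09jr

Shift to the Maidenhead origin (180°W, 90°S): lon 80.7857, lat 39.7330.
Field: lon ⌊80.7857/20⌋ = 4 → E; lat ⌊39.7330/10⌋ = 3 → D.
Square: lon ⌊0.7857/2⌋ = 0; lat ⌊9.7330/1⌋ = 9.
Subsquare: lon ⌊0.7857/0.0833333⌋ = 9 → j; lat ⌊0.7330/0.0416667⌋ = 17 → r.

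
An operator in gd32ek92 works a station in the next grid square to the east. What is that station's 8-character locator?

Longitude extended square 9; +1 → 10, wraps to 0, carry into subsquare.
Longitude subsquare e = 4; +1 → 5 = f.
The latitude characters are unchanged.

GD32fk02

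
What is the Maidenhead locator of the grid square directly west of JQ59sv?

Longitude subsquare s = 18; −1 → 17 = r.
The latitude characters are unchanged.

JQ59rv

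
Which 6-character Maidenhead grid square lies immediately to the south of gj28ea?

Latitude subsquare a = 0; −1 → -1, wraps to 23 = x, carry into square.
Latitude square 8; −1 → 7.
The longitude characters are unchanged.

GJ27ex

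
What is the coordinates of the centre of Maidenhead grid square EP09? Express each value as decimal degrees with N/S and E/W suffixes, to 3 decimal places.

69.500° N, 99.000° W

Field E=4, P=15: +4·20° lon, +15·10° lat → SW at lon -100°, lat 60°.
Square 0, 9: +0·2° lon, +9·1° lat → SW at lon -100°, lat 69°.
Cell spans 2° lon × 1° lat. Centre is SW corner plus half of each.
latitude 69.500° N, longitude 99.000° W.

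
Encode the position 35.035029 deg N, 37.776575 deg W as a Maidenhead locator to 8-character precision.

HM15ca68

Shift to the Maidenhead origin (180°W, 90°S): lon 142.22342, lat 125.03503.
Field (20°×10°, letters A–R): lon ⌊142.22342/20⌋ = 7 → H; lat ⌊125.03503/10⌋ = 12 → M.
Square (2°×1°, digits 0–9): lon ⌊2.22342/2⌋ = 1; lat ⌊5.03503/1⌋ = 5.
Subsquare (5′×2.5′, letters a–x): lon ⌊0.22342/0.0833333⌋ = 2 → c; lat ⌊0.03503/0.0416667⌋ = 0 → a.
Extended square (30″×15″, digits 0–9): lon ⌊0.05676/0.00833333⌋ = 6; lat ⌊0.03503/0.00416667⌋ = 8.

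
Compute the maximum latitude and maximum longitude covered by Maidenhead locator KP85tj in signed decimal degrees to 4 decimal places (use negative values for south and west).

Field K=10, P=15: +10·20° lon, +15·10° lat → SW at lon 20°, lat 60°.
Square 8, 5: +8·2° lon, +5·1° lat → SW at lon 36°, lat 65°.
Subsquare t=19, j=9: +19·0.0833333° lon, +9·0.0416667° lat → SW at lon 37.5833°, lat 65.375°.
Cell spans 0.0833333° lon × 0.0416667° lat. NE corner is SW corner plus one full cell.
latitude 65.4167, longitude 37.6667.

65.4167, 37.6667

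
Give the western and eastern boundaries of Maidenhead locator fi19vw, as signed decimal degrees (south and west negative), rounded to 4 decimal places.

-76.2500, -76.1667

Field F=5, I=8: +5·20° lon, +8·10° lat → SW at lon -80°, lat -10°.
Square 1, 9: +1·2° lon, +9·1° lat → SW at lon -78°, lat -1°.
Subsquare v=21, w=22: +21·0.0833333° lon, +22·0.0416667° lat → SW at lon -76.25°, lat -0.0833333°.
Cell spans 0.0833333° lon × 0.0416667° lat.
west -76.2500, east -76.1667.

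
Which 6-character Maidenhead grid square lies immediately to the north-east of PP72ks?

Longitude subsquare k = 10; +1 → 11 = l.
Latitude subsquare s = 18; +1 → 19 = t.

PP72lt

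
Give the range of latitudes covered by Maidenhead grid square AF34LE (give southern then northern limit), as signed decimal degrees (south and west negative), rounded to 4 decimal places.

-35.8333, -35.7917

Field A=0, F=5: +0·20° lon, +5·10° lat → SW at lon -180°, lat -40°.
Square 3, 4: +3·2° lon, +4·1° lat → SW at lon -174°, lat -36°.
Subsquare l=11, e=4: +11·0.0833333° lon, +4·0.0416667° lat → SW at lon -173.083°, lat -35.8333°.
Cell spans 0.0833333° lon × 0.0416667° lat.
south -35.8333, north -35.7917.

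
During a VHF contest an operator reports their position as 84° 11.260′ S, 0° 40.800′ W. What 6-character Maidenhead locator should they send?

IA95pt

Shift to the Maidenhead origin (180°W, 90°S): lon 179.3200, lat 5.8123.
Field: lon ⌊179.3200/20⌋ = 8 → I; lat ⌊5.8123/10⌋ = 0 → A.
Square: lon ⌊19.3200/2⌋ = 9; lat ⌊5.8123/1⌋ = 5.
Subsquare: lon ⌊1.3200/0.0833333⌋ = 15 → p; lat ⌊0.8123/0.0416667⌋ = 19 → t.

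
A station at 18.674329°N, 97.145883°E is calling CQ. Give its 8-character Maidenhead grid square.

NK88nq71

Offset from 180°W / 90°S: lon 277.14588°, lat 108.67433°.
Field (20°×10°, letters A–R): 277.14588/20 → 13 → N, 108.67433/10 → 10 → K; chars NK.
Square (2°×1°, digits 0–9): 17.14588/2 → 8, 8.67433/1 → 8; chars 88.
Subsquare (5′×2.5′, letters a–x): 1.14588/0.0833333 → 13 → n, 0.67433/0.0416667 → 16 → q; chars nq.
Extended square (30″×15″, digits 0–9): 0.06255/0.00833333 → 7, 0.00766/0.00416667 → 1; chars 71.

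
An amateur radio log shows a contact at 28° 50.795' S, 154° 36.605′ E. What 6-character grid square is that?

QG71hd

Offset from 180°W / 90°S: lon 334.6101°, lat 61.1534°.
Field (20°×10°, letters A–R): lon ⌊334.6101/20⌋ = 16 → Q; lat ⌊61.1534/10⌋ = 6 → G.
Square (2°×1°, digits 0–9): lon ⌊14.6101/2⌋ = 7; lat ⌊1.1534/1⌋ = 1.
Subsquare (5′×2.5′, letters a–x): lon ⌊0.6101/0.0833333⌋ = 7 → h; lat ⌊0.1534/0.0416667⌋ = 3 → d.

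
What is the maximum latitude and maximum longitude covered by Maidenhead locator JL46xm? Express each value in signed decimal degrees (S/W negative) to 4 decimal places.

Field J=9, L=11: +9·20° lon, +11·10° lat → SW at lon 0°, lat 20°.
Square 4, 6: +4·2° lon, +6·1° lat → SW at lon 8°, lat 26°.
Subsquare x=23, m=12: +23·0.0833333° lon, +12·0.0416667° lat → SW at lon 9.91667°, lat 26.5°.
Cell spans 0.0833333° lon × 0.0416667° lat. NE corner is SW corner plus one full cell.
latitude 26.5417, longitude 10.0000.

26.5417, 10.0000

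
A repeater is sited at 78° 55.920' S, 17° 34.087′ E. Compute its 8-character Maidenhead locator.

JB81sb86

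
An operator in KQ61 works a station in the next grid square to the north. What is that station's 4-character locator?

Latitude square 1; +1 → 2.
The longitude characters are unchanged.

KQ62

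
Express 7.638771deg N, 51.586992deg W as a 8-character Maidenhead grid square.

GJ47ep93

Shift to the Maidenhead origin (180°W, 90°S): lon 128.41301, lat 97.63877.
Field: 128.41301/20 → 6 → G, 97.63877/10 → 9 → J; chars GJ.
Square: 8.41301/2 → 4, 7.63877/1 → 7; chars 47.
Subsquare: 0.41301/0.0833333 → 4 → e, 0.63877/0.0416667 → 15 → p; chars ep.
Extended square: 0.07967/0.00833333 → 9, 0.01377/0.00416667 → 3; chars 93.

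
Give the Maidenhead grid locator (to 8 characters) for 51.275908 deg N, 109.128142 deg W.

Offset from 180°W / 90°S: lon 70.87186°, lat 141.27591°.
Field: 70.87186/20 → 3 → D, 141.27591/10 → 14 → O; chars DO.
Square: 10.87186/2 → 5, 1.27591/1 → 1; chars 51.
Subsquare: 0.87186/0.0833333 → 10 → k, 0.27591/0.0416667 → 6 → g; chars kg.
Extended square: 0.03852/0.00833333 → 4, 0.02591/0.00416667 → 6; chars 46.

DO51kg46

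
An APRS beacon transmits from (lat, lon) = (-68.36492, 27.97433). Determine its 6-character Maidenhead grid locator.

Offset from 180°W / 90°S: lon 207.9743°, lat 21.6351°.
Field (20°×10°, letters A–R): 207.9743/20 → 10 → K, 21.6351/10 → 2 → C; chars KC.
Square (2°×1°, digits 0–9): 7.9743/2 → 3, 1.6351/1 → 1; chars 31.
Subsquare (5′×2.5′, letters a–x): 1.9743/0.0833333 → 23 → x, 0.6351/0.0416667 → 15 → p; chars xp.

KC31xp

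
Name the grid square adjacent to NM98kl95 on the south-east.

Longitude extended square 9; +1 → 10, wraps to 0, carry into subsquare.
Longitude subsquare k = 10; +1 → 11 = l.
Latitude extended square 5; −1 → 4.

NM98ll04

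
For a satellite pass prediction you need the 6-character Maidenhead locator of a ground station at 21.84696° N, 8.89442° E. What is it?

JL41ku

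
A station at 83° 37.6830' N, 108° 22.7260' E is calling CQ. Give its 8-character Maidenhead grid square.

OR43ep50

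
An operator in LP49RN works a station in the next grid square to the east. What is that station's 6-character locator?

LP49sn

Longitude subsquare r = 17; +1 → 18 = s.
The latitude characters are unchanged.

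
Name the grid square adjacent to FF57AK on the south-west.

Longitude subsquare a = 0; −1 → -1, wraps to 23 = x, carry into square.
Longitude square 5; −1 → 4.
Latitude subsquare k = 10; −1 → 9 = j.

FF47xj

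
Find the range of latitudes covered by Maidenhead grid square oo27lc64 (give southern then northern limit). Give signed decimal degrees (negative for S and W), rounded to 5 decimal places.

Field O=14, O=14: +14·20° lon, +14·10° lat → SW at lon 100°, lat 50°.
Square 2, 7: +2·2° lon, +7·1° lat → SW at lon 104°, lat 57°.
Subsquare l=11, c=2: +11·0.0833333° lon, +2·0.0416667° lat → SW at lon 104.917°, lat 57.0833°.
Extended square 6, 4: +6·0.00833333° lon, +4·0.00416667° lat → SW at lon 104.967°, lat 57.1°.
Cell spans 0.00833333° lon × 0.00416667° lat.
south 57.10000, north 57.10417.

57.10000, 57.10417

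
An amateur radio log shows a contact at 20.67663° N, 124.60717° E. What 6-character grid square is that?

PL20hq

Offset from 180°W / 90°S: lon 304.6072°, lat 110.6766°.
Field: 304.6072/20 → 15 → P, 110.6766/10 → 11 → L; chars PL.
Square: 4.6072/2 → 2, 0.6766/1 → 0; chars 20.
Subsquare: 0.6072/0.0833333 → 7 → h, 0.6766/0.0416667 → 16 → q; chars hq.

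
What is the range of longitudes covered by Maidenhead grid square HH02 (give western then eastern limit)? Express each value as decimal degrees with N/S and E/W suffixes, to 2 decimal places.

40.00° W, 38.00° W

Field H=7, H=7: +7·20° lon, +7·10° lat → SW at lon -40°, lat -20°.
Square 0, 2: +0·2° lon, +2·1° lat → SW at lon -40°, lat -18°.
Cell spans 2° lon × 1° lat.
west 40.00° W, east 38.00° W.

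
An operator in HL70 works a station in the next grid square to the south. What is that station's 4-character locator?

Latitude square 0; −1 → -1, wraps to 9, carry into field.
Latitude field L = 11; −1 → 10 = K.
The longitude characters are unchanged.

HK79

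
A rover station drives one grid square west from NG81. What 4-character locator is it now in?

NG71

Longitude square 8; −1 → 7.
The latitude characters are unchanged.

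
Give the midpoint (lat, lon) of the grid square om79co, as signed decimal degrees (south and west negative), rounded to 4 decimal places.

39.6042, 114.2083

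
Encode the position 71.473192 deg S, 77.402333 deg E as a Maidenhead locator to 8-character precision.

MB88qm86

Offset from 180°W / 90°S: lon 257.40233°, lat 18.52681°.
Field: lon ⌊257.40233/20⌋ = 12 → M; lat ⌊18.52681/10⌋ = 1 → B.
Square: lon ⌊17.40233/2⌋ = 8; lat ⌊8.52681/1⌋ = 8.
Subsquare: lon ⌊1.40233/0.0833333⌋ = 16 → q; lat ⌊0.52681/0.0416667⌋ = 12 → m.
Extended square: lon ⌊0.06900/0.00833333⌋ = 8; lat ⌊0.02681/0.00416667⌋ = 6.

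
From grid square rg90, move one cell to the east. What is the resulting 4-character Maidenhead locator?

AG00

Longitude square 9; +1 → 10, wraps to 0, carry into field.
Longitude field R = 17; +1 → 18, wraps to 0 = A, wrapping around the antimeridian.
The latitude characters are unchanged.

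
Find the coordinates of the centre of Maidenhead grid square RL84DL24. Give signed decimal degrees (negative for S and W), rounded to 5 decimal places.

Field R=17, L=11: +17·20° lon, +11·10° lat → SW at lon 160°, lat 20°.
Square 8, 4: +8·2° lon, +4·1° lat → SW at lon 176°, lat 24°.
Subsquare d=3, l=11: +3·0.0833333° lon, +11·0.0416667° lat → SW at lon 176.25°, lat 24.4583°.
Extended square 2, 4: +2·0.00833333° lon, +4·0.00416667° lat → SW at lon 176.267°, lat 24.475°.
Cell spans 0.00833333° lon × 0.00416667° lat. Centre is SW corner plus half of each.
latitude 24.47708, longitude 176.27083.

24.47708, 176.27083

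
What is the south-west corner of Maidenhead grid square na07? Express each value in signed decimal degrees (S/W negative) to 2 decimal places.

-83.00, 80.00

Field N=13, A=0: +13·20° lon, +0·10° lat → SW at lon 80°, lat -90°.
Square 0, 7: +0·2° lon, +7·1° lat → SW at lon 80°, lat -83°.
latitude -83.00, longitude 80.00.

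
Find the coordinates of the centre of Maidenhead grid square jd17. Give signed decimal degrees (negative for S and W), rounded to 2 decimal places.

Field J=9, D=3: +9·20° lon, +3·10° lat → SW at lon 0°, lat -60°.
Square 1, 7: +1·2° lon, +7·1° lat → SW at lon 2°, lat -53°.
Cell spans 2° lon × 1° lat. Centre is SW corner plus half of each.
latitude -52.50, longitude 3.00.

-52.50, 3.00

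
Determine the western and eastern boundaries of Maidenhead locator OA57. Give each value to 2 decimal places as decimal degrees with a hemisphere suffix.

Field O=14, A=0: +14·20° lon, +0·10° lat → SW at lon 100°, lat -90°.
Square 5, 7: +5·2° lon, +7·1° lat → SW at lon 110°, lat -83°.
Cell spans 2° lon × 1° lat.
west 110.00° E, east 112.00° E.

110.00° E, 112.00° E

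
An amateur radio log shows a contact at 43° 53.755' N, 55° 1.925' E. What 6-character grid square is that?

LN73mv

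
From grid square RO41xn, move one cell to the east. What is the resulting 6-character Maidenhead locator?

Longitude subsquare x = 23; +1 → 24, wraps to 0 = a, carry into square.
Longitude square 4; +1 → 5.
The latitude characters are unchanged.

RO51an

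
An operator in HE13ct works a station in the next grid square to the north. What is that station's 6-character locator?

HE13cu

Latitude subsquare t = 19; +1 → 20 = u.
The longitude characters are unchanged.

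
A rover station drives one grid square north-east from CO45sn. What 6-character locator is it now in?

Longitude subsquare s = 18; +1 → 19 = t.
Latitude subsquare n = 13; +1 → 14 = o.

CO45to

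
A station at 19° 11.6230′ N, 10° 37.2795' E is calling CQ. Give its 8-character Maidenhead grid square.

JK59he46

Offset from 180°W / 90°S: lon 190.62133°, lat 109.19372°.
Field: 190.62133/20 → 9 → J, 109.19372/10 → 10 → K; chars JK.
Square: 10.62133/2 → 5, 9.19372/1 → 9; chars 59.
Subsquare: 0.62133/0.0833333 → 7 → h, 0.19372/0.0416667 → 4 → e; chars he.
Extended square: 0.03799/0.00833333 → 4, 0.02705/0.00416667 → 6; chars 46.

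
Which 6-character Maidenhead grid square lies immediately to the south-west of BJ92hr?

BJ92gq

Longitude subsquare h = 7; −1 → 6 = g.
Latitude subsquare r = 17; −1 → 16 = q.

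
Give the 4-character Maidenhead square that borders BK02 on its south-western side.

Longitude square 0; −1 → -1, wraps to 9, carry into field.
Longitude field B = 1; −1 → 0 = A.
Latitude square 2; −1 → 1.

AK91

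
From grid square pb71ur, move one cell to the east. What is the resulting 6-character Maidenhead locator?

PB71vr

Longitude subsquare u = 20; +1 → 21 = v.
The latitude characters are unchanged.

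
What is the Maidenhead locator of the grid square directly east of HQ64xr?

HQ74ar

Longitude subsquare x = 23; +1 → 24, wraps to 0 = a, carry into square.
Longitude square 6; +1 → 7.
The latitude characters are unchanged.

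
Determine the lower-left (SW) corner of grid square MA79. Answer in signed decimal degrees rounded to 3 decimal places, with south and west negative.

-81.000, 74.000

Field M=12, A=0: +12·20° lon, +0·10° lat → SW at lon 60°, lat -90°.
Square 7, 9: +7·2° lon, +9·1° lat → SW at lon 74°, lat -81°.
latitude -81.000, longitude 74.000.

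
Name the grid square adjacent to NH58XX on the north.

Latitude subsquare x = 23; +1 → 24, wraps to 0 = a, carry into square.
Latitude square 8; +1 → 9.
The longitude characters are unchanged.

NH59xa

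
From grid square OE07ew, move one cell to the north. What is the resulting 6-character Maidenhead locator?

OE07ex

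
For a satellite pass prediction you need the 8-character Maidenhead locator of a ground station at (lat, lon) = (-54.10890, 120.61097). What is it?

PD05hv33

Shift to the Maidenhead origin (180°W, 90°S): lon 300.61097, lat 35.89110.
Field: lon ⌊300.61097/20⌋ = 15 → P; lat ⌊35.89110/10⌋ = 3 → D.
Square: lon ⌊0.61097/2⌋ = 0; lat ⌊5.89110/1⌋ = 5.
Subsquare: lon ⌊0.61097/0.0833333⌋ = 7 → h; lat ⌊0.89110/0.0416667⌋ = 21 → v.
Extended square: lon ⌊0.02764/0.00833333⌋ = 3; lat ⌊0.01610/0.00416667⌋ = 3.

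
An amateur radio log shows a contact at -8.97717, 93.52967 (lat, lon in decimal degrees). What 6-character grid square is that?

Offset from 180°W / 90°S: lon 273.5297°, lat 81.0228°.
Field: lon ⌊273.5297/20⌋ = 13 → N; lat ⌊81.0228/10⌋ = 8 → I.
Square: lon ⌊13.5297/2⌋ = 6; lat ⌊1.0228/1⌋ = 1.
Subsquare: lon ⌊1.5297/0.0833333⌋ = 18 → s; lat ⌊0.0228/0.0416667⌋ = 0 → a.

NI61sa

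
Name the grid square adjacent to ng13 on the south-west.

Longitude square 1; −1 → 0.
Latitude square 3; −1 → 2.

NG02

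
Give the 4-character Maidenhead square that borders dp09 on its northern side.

Latitude square 9; +1 → 10, wraps to 0, carry into field.
Latitude field P = 15; +1 → 16 = Q.
The longitude characters are unchanged.

DQ00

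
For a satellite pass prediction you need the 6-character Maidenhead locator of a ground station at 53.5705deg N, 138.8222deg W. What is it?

Add 180° to longitude and 90° to latitude: 41.1778, 143.5705.
Field: lon ⌊41.1778/20⌋ = 2 → C; lat ⌊143.5705/10⌋ = 14 → O.
Square: lon ⌊1.1778/2⌋ = 0; lat ⌊3.5705/1⌋ = 3.
Subsquare: lon ⌊1.1778/0.0833333⌋ = 14 → o; lat ⌊0.5705/0.0416667⌋ = 13 → n.

CO03on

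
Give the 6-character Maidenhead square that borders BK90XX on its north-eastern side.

CK01aa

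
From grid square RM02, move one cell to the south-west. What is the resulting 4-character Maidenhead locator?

QM91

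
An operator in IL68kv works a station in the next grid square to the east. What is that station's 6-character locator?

IL68lv

Longitude subsquare k = 10; +1 → 11 = l.
The latitude characters are unchanged.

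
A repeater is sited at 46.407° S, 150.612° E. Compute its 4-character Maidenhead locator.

QE53

Offset from 180°W / 90°S: lon 330.61°, lat 43.59°.
Field: 330.61/20 → 16 → Q, 43.59/10 → 4 → E; chars QE.
Square: 10.61/2 → 5, 3.59/1 → 3; chars 53.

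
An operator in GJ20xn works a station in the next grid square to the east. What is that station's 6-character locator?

GJ30an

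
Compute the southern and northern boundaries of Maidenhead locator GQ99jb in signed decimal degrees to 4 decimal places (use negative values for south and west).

Field G=6, Q=16: +6·20° lon, +16·10° lat → SW at lon -60°, lat 70°.
Square 9, 9: +9·2° lon, +9·1° lat → SW at lon -42°, lat 79°.
Subsquare j=9, b=1: +9·0.0833333° lon, +1·0.0416667° lat → SW at lon -41.25°, lat 79.0417°.
Cell spans 0.0833333° lon × 0.0416667° lat.
south 79.0417, north 79.0833.

79.0417, 79.0833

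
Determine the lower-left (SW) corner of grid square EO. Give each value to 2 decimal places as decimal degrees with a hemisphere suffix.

50.00° N, 100.00° W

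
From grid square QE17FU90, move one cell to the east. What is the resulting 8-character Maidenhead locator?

QE17gu00

Longitude extended square 9; +1 → 10, wraps to 0, carry into subsquare.
Longitude subsquare f = 5; +1 → 6 = g.
The latitude characters are unchanged.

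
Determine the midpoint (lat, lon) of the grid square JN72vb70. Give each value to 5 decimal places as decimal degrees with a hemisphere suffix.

42.04375° N, 15.81250° E

Field J=9, N=13: +9·20° lon, +13·10° lat → SW at lon 0°, lat 40°.
Square 7, 2: +7·2° lon, +2·1° lat → SW at lon 14°, lat 42°.
Subsquare v=21, b=1: +21·0.0833333° lon, +1·0.0416667° lat → SW at lon 15.75°, lat 42.0417°.
Extended square 7, 0: +7·0.00833333° lon, +0·0.00416667° lat → SW at lon 15.8083°, lat 42.0417°.
Cell spans 0.00833333° lon × 0.00416667° lat. Centre is SW corner plus half of each.
latitude 42.04375° N, longitude 15.81250° E.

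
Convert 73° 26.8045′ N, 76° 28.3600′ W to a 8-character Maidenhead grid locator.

FQ13sk37

Add 180° to longitude and 90° to latitude: 103.52733, 163.44674.
Field: 103.52733/20 → 5 → F, 163.44674/10 → 16 → Q; chars FQ.
Square: 3.52733/2 → 1, 3.44674/1 → 3; chars 13.
Subsquare: 1.52733/0.0833333 → 18 → s, 0.44674/0.0416667 → 10 → k; chars sk.
Extended square: 0.02733/0.00833333 → 3, 0.03008/0.00416667 → 7; chars 37.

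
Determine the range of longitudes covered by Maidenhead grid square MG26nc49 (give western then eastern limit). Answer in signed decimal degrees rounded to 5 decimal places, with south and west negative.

65.11667, 65.12500

Field M=12, G=6: +12·20° lon, +6·10° lat → SW at lon 60°, lat -30°.
Square 2, 6: +2·2° lon, +6·1° lat → SW at lon 64°, lat -24°.
Subsquare n=13, c=2: +13·0.0833333° lon, +2·0.0416667° lat → SW at lon 65.0833°, lat -23.9167°.
Extended square 4, 9: +4·0.00833333° lon, +9·0.00416667° lat → SW at lon 65.1167°, lat -23.8792°.
Cell spans 0.00833333° lon × 0.00416667° lat.
west 65.11667, east 65.12500.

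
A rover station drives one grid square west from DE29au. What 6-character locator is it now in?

DE19xu

Longitude subsquare a = 0; −1 → -1, wraps to 23 = x, carry into square.
Longitude square 2; −1 → 1.
The latitude characters are unchanged.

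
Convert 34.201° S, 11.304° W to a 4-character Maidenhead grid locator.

IF45

Shift to the Maidenhead origin (180°W, 90°S): lon 168.70, lat 55.80.
Field: lon ⌊168.70/20⌋ = 8 → I; lat ⌊55.80/10⌋ = 5 → F.
Square: lon ⌊8.70/2⌋ = 4; lat ⌊5.80/1⌋ = 5.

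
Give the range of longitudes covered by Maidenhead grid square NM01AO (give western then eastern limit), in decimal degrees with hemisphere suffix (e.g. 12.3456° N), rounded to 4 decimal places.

80.0000° E, 80.0833° E

Field N=13, M=12: +13·20° lon, +12·10° lat → SW at lon 80°, lat 30°.
Square 0, 1: +0·2° lon, +1·1° lat → SW at lon 80°, lat 31°.
Subsquare a=0, o=14: +0·0.0833333° lon, +14·0.0416667° lat → SW at lon 80°, lat 31.5833°.
Cell spans 0.0833333° lon × 0.0416667° lat.
west 80.0000° E, east 80.0833° E.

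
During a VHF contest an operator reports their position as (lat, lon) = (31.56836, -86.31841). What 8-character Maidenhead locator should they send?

EM61un16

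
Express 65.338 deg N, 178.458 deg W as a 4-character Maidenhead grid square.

AP05

Offset from 180°W / 90°S: lon 1.54°, lat 155.34°.
Field: 1.54/20 → 0 → A, 155.34/10 → 15 → P; chars AP.
Square: 1.54/2 → 0, 5.34/1 → 5; chars 05.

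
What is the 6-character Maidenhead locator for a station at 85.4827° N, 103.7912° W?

DR85cl

Shift to the Maidenhead origin (180°W, 90°S): lon 76.2088, lat 175.4827.
Field: lon ⌊76.2088/20⌋ = 3 → D; lat ⌊175.4827/10⌋ = 17 → R.
Square: lon ⌊16.2088/2⌋ = 8; lat ⌊5.4827/1⌋ = 5.
Subsquare: lon ⌊0.2088/0.0833333⌋ = 2 → c; lat ⌊0.4827/0.0416667⌋ = 11 → l.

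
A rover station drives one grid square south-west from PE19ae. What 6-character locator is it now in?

PE09xd

Longitude subsquare a = 0; −1 → -1, wraps to 23 = x, carry into square.
Longitude square 1; −1 → 0.
Latitude subsquare e = 4; −1 → 3 = d.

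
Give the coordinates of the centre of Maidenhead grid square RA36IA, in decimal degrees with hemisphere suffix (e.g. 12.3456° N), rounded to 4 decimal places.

Field R=17, A=0: +17·20° lon, +0·10° lat → SW at lon 160°, lat -90°.
Square 3, 6: +3·2° lon, +6·1° lat → SW at lon 166°, lat -84°.
Subsquare i=8, a=0: +8·0.0833333° lon, +0·0.0416667° lat → SW at lon 166.667°, lat -84°.
Cell spans 0.0833333° lon × 0.0416667° lat. Centre is SW corner plus half of each.
latitude 83.9792° S, longitude 166.7083° E.

83.9792° S, 166.7083° E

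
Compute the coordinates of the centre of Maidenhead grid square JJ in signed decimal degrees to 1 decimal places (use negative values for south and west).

Field J=9, J=9: +9·20° lon, +9·10° lat → SW at lon 0°, lat 0°.
Cell spans 20° lon × 10° lat. Centre is SW corner plus half of each.
latitude 5.0, longitude 10.0.

5.0, 10.0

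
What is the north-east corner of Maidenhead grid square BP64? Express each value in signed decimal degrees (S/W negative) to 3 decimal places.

65.000, -146.000

Field B=1, P=15: +1·20° lon, +15·10° lat → SW at lon -160°, lat 60°.
Square 6, 4: +6·2° lon, +4·1° lat → SW at lon -148°, lat 64°.
Cell spans 2° lon × 1° lat. NE corner is SW corner plus one full cell.
latitude 65.000, longitude -146.000.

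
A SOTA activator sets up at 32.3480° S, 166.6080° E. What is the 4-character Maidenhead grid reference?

RF37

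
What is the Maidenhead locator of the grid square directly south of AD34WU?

AD34wt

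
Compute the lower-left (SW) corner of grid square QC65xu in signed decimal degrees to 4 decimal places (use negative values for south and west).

-64.1667, 153.9167

Field Q=16, C=2: +16·20° lon, +2·10° lat → SW at lon 140°, lat -70°.
Square 6, 5: +6·2° lon, +5·1° lat → SW at lon 152°, lat -65°.
Subsquare x=23, u=20: +23·0.0833333° lon, +20·0.0416667° lat → SW at lon 153.917°, lat -64.1667°.
latitude -64.1667, longitude 153.9167.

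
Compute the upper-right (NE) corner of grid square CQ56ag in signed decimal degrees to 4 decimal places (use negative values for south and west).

76.2917, -129.9167

Field C=2, Q=16: +2·20° lon, +16·10° lat → SW at lon -140°, lat 70°.
Square 5, 6: +5·2° lon, +6·1° lat → SW at lon -130°, lat 76°.
Subsquare a=0, g=6: +0·0.0833333° lon, +6·0.0416667° lat → SW at lon -130°, lat 76.25°.
Cell spans 0.0833333° lon × 0.0416667° lat. NE corner is SW corner plus one full cell.
latitude 76.2917, longitude -129.9167.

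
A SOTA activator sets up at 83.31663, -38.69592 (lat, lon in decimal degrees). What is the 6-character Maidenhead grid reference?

HR03ph

Add 180° to longitude and 90° to latitude: 141.3041, 173.3166.
Field: 141.3041/20 → 7 → H, 173.3166/10 → 17 → R; chars HR.
Square: 1.3041/2 → 0, 3.3166/1 → 3; chars 03.
Subsquare: 1.3041/0.0833333 → 15 → p, 0.3166/0.0416667 → 7 → h; chars ph.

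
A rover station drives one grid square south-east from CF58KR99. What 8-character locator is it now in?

Longitude extended square 9; +1 → 10, wraps to 0, carry into subsquare.
Longitude subsquare k = 10; +1 → 11 = l.
Latitude extended square 9; −1 → 8.

CF58lr08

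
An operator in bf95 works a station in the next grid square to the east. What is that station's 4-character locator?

CF05

Longitude square 9; +1 → 10, wraps to 0, carry into field.
Longitude field B = 1; +1 → 2 = C.
The latitude characters are unchanged.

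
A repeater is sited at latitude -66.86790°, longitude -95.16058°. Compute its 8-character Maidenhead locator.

Add 180° to longitude and 90° to latitude: 84.83942, 23.13210.
Field: 84.83942/20 → 4 → E, 23.13210/10 → 2 → C; chars EC.
Square: 4.83942/2 → 2, 3.13210/1 → 3; chars 23.
Subsquare: 0.83942/0.0833333 → 10 → k, 0.13210/0.0416667 → 3 → d; chars kd.
Extended square: 0.00609/0.00833333 → 0, 0.00710/0.00416667 → 1; chars 01.

EC23kd01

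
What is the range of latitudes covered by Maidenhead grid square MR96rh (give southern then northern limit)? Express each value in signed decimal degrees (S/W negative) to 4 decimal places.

86.2917, 86.3333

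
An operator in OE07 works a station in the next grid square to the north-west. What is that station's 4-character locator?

NE98

Longitude square 0; −1 → -1, wraps to 9, carry into field.
Longitude field O = 14; −1 → 13 = N.
Latitude square 7; +1 → 8.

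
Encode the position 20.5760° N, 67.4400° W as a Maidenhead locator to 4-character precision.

Offset from 180°W / 90°S: lon 112.56°, lat 110.58°.
Field: 112.56/20 → 5 → F, 110.58/10 → 11 → L; chars FL.
Square: 12.56/2 → 6, 0.58/1 → 0; chars 60.

FL60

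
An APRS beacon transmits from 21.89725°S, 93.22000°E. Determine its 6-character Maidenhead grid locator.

NG68oc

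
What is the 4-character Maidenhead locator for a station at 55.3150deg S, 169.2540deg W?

Add 180° to longitude and 90° to latitude: 10.75, 34.69.
Field: 10.75/20 → 0 → A, 34.69/10 → 3 → D; chars AD.
Square: 10.75/2 → 5, 4.69/1 → 4; chars 54.

AD54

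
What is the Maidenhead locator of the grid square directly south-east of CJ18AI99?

Longitude extended square 9; +1 → 10, wraps to 0, carry into subsquare.
Longitude subsquare a = 0; +1 → 1 = b.
Latitude extended square 9; −1 → 8.

CJ18bi08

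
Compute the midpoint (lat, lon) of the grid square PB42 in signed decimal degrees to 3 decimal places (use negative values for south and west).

-77.500, 129.000

Field P=15, B=1: +15·20° lon, +1·10° lat → SW at lon 120°, lat -80°.
Square 4, 2: +4·2° lon, +2·1° lat → SW at lon 128°, lat -78°.
Cell spans 2° lon × 1° lat. Centre is SW corner plus half of each.
latitude -77.500, longitude 129.000.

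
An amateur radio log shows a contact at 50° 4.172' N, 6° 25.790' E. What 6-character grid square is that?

JO30fb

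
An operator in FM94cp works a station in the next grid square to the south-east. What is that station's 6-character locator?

FM94do

Longitude subsquare c = 2; +1 → 3 = d.
Latitude subsquare p = 15; −1 → 14 = o.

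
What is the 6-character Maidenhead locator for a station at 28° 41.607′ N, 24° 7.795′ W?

HL78wq

Add 180° to longitude and 90° to latitude: 155.8701, 118.6934.
Field: 155.8701/20 → 7 → H, 118.6934/10 → 11 → L; chars HL.
Square: 15.8701/2 → 7, 8.6934/1 → 8; chars 78.
Subsquare: 1.8701/0.0833333 → 22 → w, 0.6934/0.0416667 → 16 → q; chars wq.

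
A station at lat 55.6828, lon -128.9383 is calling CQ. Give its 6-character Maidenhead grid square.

CO55mq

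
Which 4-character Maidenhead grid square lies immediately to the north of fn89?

FO80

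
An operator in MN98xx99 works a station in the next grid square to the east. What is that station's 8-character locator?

Longitude extended square 9; +1 → 10, wraps to 0, carry into subsquare.
Longitude subsquare x = 23; +1 → 24, wraps to 0 = a, carry into square.
Longitude square 9; +1 → 10, wraps to 0, carry into field.
Longitude field M = 12; +1 → 13 = N.
The latitude characters are unchanged.

NN08ax09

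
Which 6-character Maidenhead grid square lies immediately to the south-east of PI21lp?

PI21mo

Longitude subsquare l = 11; +1 → 12 = m.
Latitude subsquare p = 15; −1 → 14 = o.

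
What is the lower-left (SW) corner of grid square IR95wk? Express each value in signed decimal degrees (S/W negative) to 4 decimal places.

Field I=8, R=17: +8·20° lon, +17·10° lat → SW at lon -20°, lat 80°.
Square 9, 5: +9·2° lon, +5·1° lat → SW at lon -2°, lat 85°.
Subsquare w=22, k=10: +22·0.0833333° lon, +10·0.0416667° lat → SW at lon -0.166667°, lat 85.4167°.
latitude 85.4167, longitude -0.1667.

85.4167, -0.1667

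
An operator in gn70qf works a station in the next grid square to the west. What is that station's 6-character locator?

Longitude subsquare q = 16; −1 → 15 = p.
The latitude characters are unchanged.

GN70pf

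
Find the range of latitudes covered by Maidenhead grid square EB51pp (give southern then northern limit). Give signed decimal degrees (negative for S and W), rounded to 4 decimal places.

-78.3750, -78.3333

Field E=4, B=1: +4·20° lon, +1·10° lat → SW at lon -100°, lat -80°.
Square 5, 1: +5·2° lon, +1·1° lat → SW at lon -90°, lat -79°.
Subsquare p=15, p=15: +15·0.0833333° lon, +15·0.0416667° lat → SW at lon -88.75°, lat -78.375°.
Cell spans 0.0833333° lon × 0.0416667° lat.
south -78.3750, north -78.3333.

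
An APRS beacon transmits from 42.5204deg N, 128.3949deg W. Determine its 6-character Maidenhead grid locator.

CN52tm

Add 180° to longitude and 90° to latitude: 51.6051, 132.5204.
Field (20°×10°, letters A–R): lon ⌊51.6051/20⌋ = 2 → C; lat ⌊132.5204/10⌋ = 13 → N.
Square (2°×1°, digits 0–9): lon ⌊11.6051/2⌋ = 5; lat ⌊2.5204/1⌋ = 2.
Subsquare (5′×2.5′, letters a–x): lon ⌊1.6051/0.0833333⌋ = 19 → t; lat ⌊0.5204/0.0416667⌋ = 12 → m.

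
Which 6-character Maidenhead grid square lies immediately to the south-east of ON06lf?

ON06me

Longitude subsquare l = 11; +1 → 12 = m.
Latitude subsquare f = 5; −1 → 4 = e.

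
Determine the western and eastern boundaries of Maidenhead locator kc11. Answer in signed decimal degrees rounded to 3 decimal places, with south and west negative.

22.000, 24.000

Field K=10, C=2: +10·20° lon, +2·10° lat → SW at lon 20°, lat -70°.
Square 1, 1: +1·2° lon, +1·1° lat → SW at lon 22°, lat -69°.
Cell spans 2° lon × 1° lat.
west 22.000, east 24.000.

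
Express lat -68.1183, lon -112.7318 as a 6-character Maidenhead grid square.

DC31pv

Offset from 180°W / 90°S: lon 67.2682°, lat 21.8817°.
Field: lon ⌊67.2682/20⌋ = 3 → D; lat ⌊21.8817/10⌋ = 2 → C.
Square: lon ⌊7.2682/2⌋ = 3; lat ⌊1.8817/1⌋ = 1.
Subsquare: lon ⌊1.2682/0.0833333⌋ = 15 → p; lat ⌊0.8817/0.0416667⌋ = 21 → v.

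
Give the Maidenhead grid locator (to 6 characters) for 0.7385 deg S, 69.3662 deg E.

Offset from 180°W / 90°S: lon 249.3662°, lat 89.2615°.
Field: lon ⌊249.3662/20⌋ = 12 → M; lat ⌊89.2615/10⌋ = 8 → I.
Square: lon ⌊9.3662/2⌋ = 4; lat ⌊9.2615/1⌋ = 9.
Subsquare: lon ⌊1.3662/0.0833333⌋ = 16 → q; lat ⌊0.2615/0.0416667⌋ = 6 → g.

MI49qg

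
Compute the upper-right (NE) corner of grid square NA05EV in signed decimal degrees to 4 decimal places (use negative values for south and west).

-84.0833, 80.4167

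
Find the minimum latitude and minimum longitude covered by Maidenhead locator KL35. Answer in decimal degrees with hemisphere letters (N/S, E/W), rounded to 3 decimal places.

Field K=10, L=11: +10·20° lon, +11·10° lat → SW at lon 20°, lat 20°.
Square 3, 5: +3·2° lon, +5·1° lat → SW at lon 26°, lat 25°.
latitude 25.000° N, longitude 26.000° E.

25.000° N, 26.000° E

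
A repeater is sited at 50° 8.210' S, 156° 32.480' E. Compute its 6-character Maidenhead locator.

Offset from 180°W / 90°S: lon 336.5413°, lat 39.8632°.
Field: 336.5413/20 → 16 → Q, 39.8632/10 → 3 → D; chars QD.
Square: 16.5413/2 → 8, 9.8632/1 → 9; chars 89.
Subsquare: 0.5413/0.0833333 → 6 → g, 0.8632/0.0416667 → 20 → u; chars gu.

QD89gu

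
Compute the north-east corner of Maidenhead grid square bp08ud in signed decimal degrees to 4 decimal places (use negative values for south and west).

Field B=1, P=15: +1·20° lon, +15·10° lat → SW at lon -160°, lat 60°.
Square 0, 8: +0·2° lon, +8·1° lat → SW at lon -160°, lat 68°.
Subsquare u=20, d=3: +20·0.0833333° lon, +3·0.0416667° lat → SW at lon -158.333°, lat 68.125°.
Cell spans 0.0833333° lon × 0.0416667° lat. NE corner is SW corner plus one full cell.
latitude 68.1667, longitude -158.2500.

68.1667, -158.2500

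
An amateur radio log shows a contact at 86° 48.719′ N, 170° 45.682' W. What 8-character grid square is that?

AR46ot84

Add 180° to longitude and 90° to latitude: 9.23863, 176.81198.
Field: lon ⌊9.23863/20⌋ = 0 → A; lat ⌊176.81198/10⌋ = 17 → R.
Square: lon ⌊9.23863/2⌋ = 4; lat ⌊6.81198/1⌋ = 6.
Subsquare: lon ⌊1.23863/0.0833333⌋ = 14 → o; lat ⌊0.81198/0.0416667⌋ = 19 → t.
Extended square: lon ⌊0.07197/0.00833333⌋ = 8; lat ⌊0.02032/0.00416667⌋ = 4.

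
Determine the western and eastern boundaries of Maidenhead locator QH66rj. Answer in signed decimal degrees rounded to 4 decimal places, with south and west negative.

Field Q=16, H=7: +16·20° lon, +7·10° lat → SW at lon 140°, lat -20°.
Square 6, 6: +6·2° lon, +6·1° lat → SW at lon 152°, lat -14°.
Subsquare r=17, j=9: +17·0.0833333° lon, +9·0.0416667° lat → SW at lon 153.417°, lat -13.625°.
Cell spans 0.0833333° lon × 0.0416667° lat.
west 153.4167, east 153.5000.

153.4167, 153.5000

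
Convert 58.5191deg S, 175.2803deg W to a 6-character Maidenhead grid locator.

Shift to the Maidenhead origin (180°W, 90°S): lon 4.7197, lat 31.4809.
Field: lon ⌊4.7197/20⌋ = 0 → A; lat ⌊31.4809/10⌋ = 3 → D.
Square: lon ⌊4.7197/2⌋ = 2; lat ⌊1.4809/1⌋ = 1.
Subsquare: lon ⌊0.7197/0.0833333⌋ = 8 → i; lat ⌊0.4809/0.0416667⌋ = 11 → l.

AD21il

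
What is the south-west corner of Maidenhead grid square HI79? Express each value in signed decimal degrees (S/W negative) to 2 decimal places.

Field H=7, I=8: +7·20° lon, +8·10° lat → SW at lon -40°, lat -10°.
Square 7, 9: +7·2° lon, +9·1° lat → SW at lon -26°, lat -1°.
latitude -1.00, longitude -26.00.

-1.00, -26.00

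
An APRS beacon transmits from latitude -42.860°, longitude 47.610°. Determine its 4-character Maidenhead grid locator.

LE37

Add 180° to longitude and 90° to latitude: 227.61, 47.14.
Field: 227.61/20 → 11 → L, 47.14/10 → 4 → E; chars LE.
Square: 7.61/2 → 3, 7.14/1 → 7; chars 37.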